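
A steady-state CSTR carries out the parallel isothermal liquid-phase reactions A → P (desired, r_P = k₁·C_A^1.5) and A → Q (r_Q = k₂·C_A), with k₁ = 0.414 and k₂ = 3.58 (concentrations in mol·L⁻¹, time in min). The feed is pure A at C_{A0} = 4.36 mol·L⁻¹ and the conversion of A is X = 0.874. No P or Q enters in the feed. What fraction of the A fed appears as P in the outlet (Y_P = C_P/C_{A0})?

Exit C_A = C_{A0}(1−X) = 4.36×0.126 = 0.5494 mol·L⁻¹.
In a CSTR the entire volume is at exit conditions, so r_P = 0.414×0.5494^1.5 = 0.1686 and r_Q = 3.58×0.5494 = 1.967.
Fraction of consumed A going to P: r_P/(r_P+r_Q) = 0.07895.
C_P = 0.07895·C_{A0}·X = 0.07895×4.36×0.874 = 0.301 mol·L⁻¹; Y_P = C_P/C_{A0} = 0.0690.

0.0690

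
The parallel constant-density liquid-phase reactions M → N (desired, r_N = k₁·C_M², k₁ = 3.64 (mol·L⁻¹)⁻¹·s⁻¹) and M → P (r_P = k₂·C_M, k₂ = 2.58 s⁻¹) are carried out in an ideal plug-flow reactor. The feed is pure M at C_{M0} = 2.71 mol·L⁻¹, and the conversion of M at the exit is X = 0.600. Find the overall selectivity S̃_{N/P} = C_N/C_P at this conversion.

2.55

C_M = C_{M0}(1−X) = 1.084 mol·L⁻¹.
Along a PFR/batch, dC_P/dC_M = −r_P/(r_N+r_P) = −k₂/(k₂+k₁·C_M).
Integrating from C_{M0} to C_M: C_P = (2.58/3.64)·ln[(2.58+3.64·2.71)/(2.58+3.64·1.08)] = 0.7088·ln(12.44/6.526) = 0.4575 mol·L⁻¹.
Then C_N = (C_{M0}−C_M) − C_P = 1.626 − 0.4575 = 1.168 mol·L⁻¹.
S̃_{N/P} = C_N/C_P = 1.168/0.4575 = 2.55.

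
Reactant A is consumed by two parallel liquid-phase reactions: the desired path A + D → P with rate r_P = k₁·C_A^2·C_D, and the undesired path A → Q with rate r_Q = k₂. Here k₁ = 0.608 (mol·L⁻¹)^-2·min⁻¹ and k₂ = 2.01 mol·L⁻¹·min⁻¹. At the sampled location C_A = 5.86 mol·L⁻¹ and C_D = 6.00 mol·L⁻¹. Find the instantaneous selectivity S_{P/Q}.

S_{P/Q} = r_P/r_Q = (k₁·C_A^2·C_D)/(k₂) = (k₁/k₂)·C_A^2·C_D.
= (0.608×5.860^2×6.000) / (2.01) = 125.3/2.010 = 62.3.

62.3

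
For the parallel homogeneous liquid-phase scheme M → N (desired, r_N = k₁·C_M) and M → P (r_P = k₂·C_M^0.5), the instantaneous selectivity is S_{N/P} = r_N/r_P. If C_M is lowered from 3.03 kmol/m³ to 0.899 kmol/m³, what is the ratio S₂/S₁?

0.545

S_{N/P} = (k₁/k₂)·C_M^0.5, so S₂/S₁ = (C_{M,2}/C_{M,1})^0.5.
= (0.899/3.03)^0.5 = (0.2967)^0.5 = 0.545.
Selectivity toward N falls as C_M falls — high-concentration operation is favoured.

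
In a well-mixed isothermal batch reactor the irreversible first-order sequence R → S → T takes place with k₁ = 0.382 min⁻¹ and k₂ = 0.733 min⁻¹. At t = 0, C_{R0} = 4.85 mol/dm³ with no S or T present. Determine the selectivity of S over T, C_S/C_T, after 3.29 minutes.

0.421

For first-order series with pure R initially, C_S(t) = k₁C_{R0}/(k₂−k₁)·(e^(−k₁t) − e^(−k₂t)).
e^(−k₁t) = e^(−0.382×3.29) = e^(−1.257) = 0.2846; e^(−k₂t) = e^(−2.412) = 0.08967.
C_S = 0.382×4.85/(0.733−0.382) × (0.2846−0.08967) = 5.278×0.1949 = 1.029 mol/dm³.
C_R = C_{R0}e^(−k₁t) = 1.380 mol/dm³, so C_T = C_{R0}−C_R−C_S = 2.441 mol/dm³; C_S/C_T = 0.421.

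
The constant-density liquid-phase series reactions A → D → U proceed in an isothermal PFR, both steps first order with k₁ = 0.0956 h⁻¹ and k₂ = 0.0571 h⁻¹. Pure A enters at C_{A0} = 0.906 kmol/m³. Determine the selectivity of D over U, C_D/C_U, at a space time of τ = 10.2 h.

2.61

For first-order series with pure A initially, C_D(τ) = k₁C_{A0}/(k₂−k₁)·(e^(−k₁τ) − e^(−k₂τ)).
e^(−k₁τ) = e^(−0.0956×10.2) = e^(−0.9751) = 0.3771; e^(−k₂τ) = e^(−0.5824) = 0.5585.
C_D = 0.0956×0.906/(0.0571−0.0956) × (0.3771−0.5585) = (-2.250)×(-0.1814) = 0.4081 kmol/m³.
C_A = C_{A0}e^(−k₁τ) = 0.3417 kmol/m³, so C_U = C_{A0}−C_A−C_D = 0.1562 kmol/m³; C_D/C_U = 2.61.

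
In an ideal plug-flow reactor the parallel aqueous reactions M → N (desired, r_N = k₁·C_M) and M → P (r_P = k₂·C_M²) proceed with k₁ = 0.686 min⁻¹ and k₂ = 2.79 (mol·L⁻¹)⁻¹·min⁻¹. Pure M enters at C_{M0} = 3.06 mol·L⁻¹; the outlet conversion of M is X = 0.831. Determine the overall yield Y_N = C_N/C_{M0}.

C_M = C_{M0}(1−X) = 0.5171 mol·L⁻¹.
Along a PFR/batch, dC_N/dC_M = −r_N/(r_N+r_P) = −k₁/(k₁+k₂·C_M).
Integrating from C_{M0} to C_M: C_N = (0.686/2.79)·ln[(0.686+2.79·3.06)/(0.686+2.79·0.517)] = 0.2459·ln(9.223/2.129) = 0.3605 mol·L⁻¹.
Y_N = C_N/C_{M0} = 0.3605/3.06 = 0.118.

0.118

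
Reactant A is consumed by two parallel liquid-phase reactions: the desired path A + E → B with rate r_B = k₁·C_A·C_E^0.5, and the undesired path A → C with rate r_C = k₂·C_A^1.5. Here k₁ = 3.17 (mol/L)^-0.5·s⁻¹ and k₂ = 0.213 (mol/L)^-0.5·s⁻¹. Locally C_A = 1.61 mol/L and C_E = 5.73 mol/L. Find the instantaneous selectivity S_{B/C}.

28.1

S_{B/C} = r_B/r_C = (k₁·C_A·C_E^0.5)/(k₂·C_A^1.5) = (k₁/k₂)·C_A^-0.5·C_E^0.5.
= (3.17×1.610×5.730^0.5) / (0.213×1.610^1.5) = 12.22/0.4351 = 28.1.
The undesired path is higher order in A, so low C_A (CSTR or dilute feed) favours B.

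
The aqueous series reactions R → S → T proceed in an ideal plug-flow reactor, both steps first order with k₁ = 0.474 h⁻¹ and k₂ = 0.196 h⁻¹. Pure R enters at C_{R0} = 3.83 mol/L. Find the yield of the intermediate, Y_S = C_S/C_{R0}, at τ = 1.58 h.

0.445

Solving the coupled first-order balances gives C_S(τ) = [k₁/(k₂−k₁)]·C_{R0}·(e^(−k₁τ) − e^(−k₂τ)).
e^(−k₁τ) = e^(−0.474×1.58) = e^(−0.7489) = 0.4729; e^(−k₂τ) = e^(−0.3097) = 0.7337.
C_S = 0.474×3.83/(0.196−0.474) × (0.4729−0.7337) = (-6.530)×(-0.2608) = 1.703 mol/L.
Y_S = C_S/C_{R0} = 1.703/3.83 = 0.445.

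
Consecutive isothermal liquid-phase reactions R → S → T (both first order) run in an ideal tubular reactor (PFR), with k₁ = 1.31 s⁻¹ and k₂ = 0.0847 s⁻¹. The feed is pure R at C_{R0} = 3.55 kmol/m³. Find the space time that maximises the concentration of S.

2.24 s

Setting dC_S/dτ = 0 gives τ_opt = ln(k₂/k₁)/(k₂−k₁).
= ln(0.0847/1.31)/(0.0847−1.31) = ln(0.06466)/-1.225 = -2.739/-1.225 = 2.24 s.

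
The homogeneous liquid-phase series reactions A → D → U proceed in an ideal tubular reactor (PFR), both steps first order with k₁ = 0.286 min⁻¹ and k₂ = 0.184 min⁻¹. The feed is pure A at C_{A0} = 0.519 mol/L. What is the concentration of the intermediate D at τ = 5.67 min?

0.225 mol/L

The intermediate concentration in a first-order A→B→C sequence is C_D = k₁C_{A0}(e^(−k₁τ) − e^(−k₂τ))/(k₂−k₁).
e^(−k₁τ) = e^(−0.286×5.67) = e^(−1.622) = 0.1976; e^(−k₂τ) = e^(−1.043) = 0.3523.
C_D = 0.286×0.519/(0.184−0.286) × (0.1976−0.3523) = (-1.455)×(-0.1547) = 0.2252 mol/L.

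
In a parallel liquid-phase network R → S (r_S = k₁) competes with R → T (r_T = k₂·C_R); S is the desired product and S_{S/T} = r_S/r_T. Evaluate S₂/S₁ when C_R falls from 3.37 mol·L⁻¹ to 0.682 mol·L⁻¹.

S_{S/T} = (k₁/k₂)·C_R⁻¹, so S₂/S₁ = (C_{R,2}/C_{R,1})⁻¹.
= 3.37/0.682 = 4.94.

4.94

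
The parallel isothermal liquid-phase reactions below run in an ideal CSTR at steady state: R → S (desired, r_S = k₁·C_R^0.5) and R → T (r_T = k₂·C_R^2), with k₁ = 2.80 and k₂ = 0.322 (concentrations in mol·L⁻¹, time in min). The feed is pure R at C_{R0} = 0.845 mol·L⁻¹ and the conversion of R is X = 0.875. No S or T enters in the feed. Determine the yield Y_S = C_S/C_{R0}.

0.872

Exit C_R = C_{R0}(1−X) = 0.845×0.125 = 0.1056 mol·L⁻¹.
A CSTR operates uniformly at the exit composition, giving r_S = 0.9100 and r_T = 0.003592 (each k·C_R^n at C_R = 0.1056).
Fraction of consumed R going to S: r_S/(r_S+r_T) = 0.9961.
C_S = 0.9961·C_{R0}·X = 0.9961×0.845×0.875 = 0.736 mol·L⁻¹; Y_S = C_S/C_{R0} = 0.872.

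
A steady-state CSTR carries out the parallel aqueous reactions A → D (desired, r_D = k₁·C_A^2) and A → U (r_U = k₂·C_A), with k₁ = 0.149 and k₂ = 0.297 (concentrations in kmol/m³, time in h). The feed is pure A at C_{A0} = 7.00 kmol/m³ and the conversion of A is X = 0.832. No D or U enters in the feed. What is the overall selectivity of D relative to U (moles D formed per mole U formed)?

0.590

Exit C_A = C_{A0}(1−X) = 7.00×0.168 = 1.176 kmol/m³.
Rates in a CSTR are evaluated at the outlet concentration: r_D = 0.149×1.176^2 = 0.2061, r_U = 0.297×1.176 = 0.3493.
Overall selectivity = C_D/C_U = r_Dτ/(r_Uτ) = r_D/r_U = 0.590.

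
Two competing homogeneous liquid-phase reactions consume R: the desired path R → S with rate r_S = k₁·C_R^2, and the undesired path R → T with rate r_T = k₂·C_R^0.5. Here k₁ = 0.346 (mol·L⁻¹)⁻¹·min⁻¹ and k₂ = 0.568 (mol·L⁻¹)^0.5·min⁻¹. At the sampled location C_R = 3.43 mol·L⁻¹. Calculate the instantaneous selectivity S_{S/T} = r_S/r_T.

3.87

S_{S/T} = r_S/r_T = (k₁·C_R^2)/(k₂·C_R^0.5) = (k₁/k₂)·C_R^1.5.
= (0.346×3.430^2) / (0.568×3.430^0.5) = 4.071/1.052 = 3.87.
Since the desired path is higher order in R, keeping C_R high (PFR or concentrated feed) favours S.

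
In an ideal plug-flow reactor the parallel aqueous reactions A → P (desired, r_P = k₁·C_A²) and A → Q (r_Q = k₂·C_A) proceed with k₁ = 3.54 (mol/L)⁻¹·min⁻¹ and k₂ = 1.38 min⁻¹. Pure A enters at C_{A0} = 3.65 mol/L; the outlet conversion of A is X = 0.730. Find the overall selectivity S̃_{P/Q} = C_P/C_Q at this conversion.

C_A = C_{A0}(1−X) = 0.9855 mol/L.
Along a PFR/batch, dC_Q/dC_A = −r_Q/(r_P+r_Q) = −k₂/(k₂+k₁·C_A).
Integrating from C_{A0} to C_A: C_Q = (1.38/3.54)·ln[(1.38+3.54·3.65)/(1.38+3.54·0.986)] = 0.3898·ln(14.30/4.869) = 0.4200 mol/L.
Then C_P = (C_{A0}−C_A) − C_Q = 2.664 − 0.4200 = 2.244 mol/L.
S̃_{P/Q} = C_P/C_Q = 2.244/0.4200 = 5.34.

5.34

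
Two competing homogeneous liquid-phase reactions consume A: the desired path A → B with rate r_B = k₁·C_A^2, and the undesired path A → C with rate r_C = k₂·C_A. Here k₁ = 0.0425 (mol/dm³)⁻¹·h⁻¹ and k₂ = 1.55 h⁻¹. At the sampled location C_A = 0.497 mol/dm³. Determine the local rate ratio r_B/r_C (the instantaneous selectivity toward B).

0.0136

S_{B/C} = r_B/r_C = (k₁·C_A^2)/(k₂·C_A) = (k₁/k₂)·C_A.
= (0.0425×0.4970^2) / (1.55×0.4970) = 0.01050/0.7703 = 0.0136.
Since the desired path is higher order in A, keeping C_A high (PFR or concentrated feed) favours B.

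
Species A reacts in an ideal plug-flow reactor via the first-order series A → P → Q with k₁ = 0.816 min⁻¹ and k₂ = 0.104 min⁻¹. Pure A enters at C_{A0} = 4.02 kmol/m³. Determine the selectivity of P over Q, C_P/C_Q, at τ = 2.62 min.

Solving the coupled first-order balances gives C_P(τ) = [k₁/(k₂−k₁)]·C_{A0}·(e^(−k₁τ) − e^(−k₂τ)).
e^(−k₁τ) = e^(−0.816×2.62) = e^(−2.138) = 0.1179; e^(−k₂τ) = e^(−0.2725) = 0.7615.
C_P = 0.816×4.02/(0.104−0.816) × (0.1179−0.7615) = (-4.607)×(-0.6436) = 2.965 kmol/m³.
C_A = C_{A0}e^(−k₁τ) = 0.4740 kmol/m³, so C_Q = C_{A0}−C_A−C_P = 0.5809 kmol/m³; C_P/C_Q = 5.10.

5.10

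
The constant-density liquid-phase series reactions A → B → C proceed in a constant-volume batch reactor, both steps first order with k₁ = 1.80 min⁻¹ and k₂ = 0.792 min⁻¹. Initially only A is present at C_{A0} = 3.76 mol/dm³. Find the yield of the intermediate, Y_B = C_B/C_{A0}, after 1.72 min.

The intermediate concentration in a first-order A→B→C sequence is C_B = k₁C_{A0}(e^(−k₁t) − e^(−k₂t))/(k₂−k₁).
e^(−k₁t) = e^(−1.80×1.72) = e^(−3.096) = 0.04523; e^(−k₂t) = e^(−1.362) = 0.2561.
C_B = 1.80×3.76/(0.792−1.80) × (0.04523−0.2561) = (-6.714)×(-0.2109) = 1.416 mol/dm³.
Y_B = C_B/C_{A0} = 1.416/3.76 = 0.377.

0.377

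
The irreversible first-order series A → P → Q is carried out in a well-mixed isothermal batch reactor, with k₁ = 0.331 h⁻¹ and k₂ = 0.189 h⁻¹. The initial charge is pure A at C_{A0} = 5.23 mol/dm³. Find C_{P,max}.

For a first-order series the maximum intermediate yield is C_{P,max}/C_{A0} = (k₁/k₂)^[k₂/(k₂−k₁)].
= (0.331/0.189)^(0.189/(0.189−0.331)) = (1.751)^(-1.331) = 0.4743.
C_{P,max} = 0.4743×5.23 = 2.48 mol/dm³.

2.48 mol/dm³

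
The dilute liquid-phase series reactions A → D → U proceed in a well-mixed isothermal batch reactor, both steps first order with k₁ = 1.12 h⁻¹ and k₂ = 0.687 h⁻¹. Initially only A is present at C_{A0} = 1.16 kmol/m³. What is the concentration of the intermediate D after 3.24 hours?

For first-order series with pure A initially, C_D(t) = k₁C_{A0}/(k₂−k₁)·(e^(−k₁t) − e^(−k₂t)).
e^(−k₁t) = e^(−1.12×3.24) = e^(−3.629) = 0.02655; e^(−k₂t) = e^(−2.226) = 0.1080.
C_D = 1.12×1.16/(0.687−1.12) × (0.02655−0.1080) = (-3.000)×(-0.08142) = 0.2443 kmol/m³.

0.244 kmol/m³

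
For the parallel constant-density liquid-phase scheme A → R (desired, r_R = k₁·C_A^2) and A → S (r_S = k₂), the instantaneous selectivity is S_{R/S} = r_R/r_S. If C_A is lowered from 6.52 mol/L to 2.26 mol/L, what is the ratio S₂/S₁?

S_{R/S} = (k₁/k₂)·C_A^2, so S₂/S₁ = (C_{A,2}/C_{A,1})^2.
= (2.26/6.52)^2 = (0.3466)^2 = 0.120.
Selectivity toward R falls as C_A falls — high-concentration operation is favoured.

0.120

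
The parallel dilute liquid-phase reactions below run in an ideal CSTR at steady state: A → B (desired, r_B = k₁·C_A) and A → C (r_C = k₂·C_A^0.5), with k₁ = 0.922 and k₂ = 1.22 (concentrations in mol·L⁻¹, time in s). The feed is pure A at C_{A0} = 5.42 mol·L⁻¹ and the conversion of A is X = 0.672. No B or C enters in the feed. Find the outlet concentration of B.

Exit C_A = C_{A0}(1−X) = 5.42×0.328 = 1.778 mol·L⁻¹.
Rates in a CSTR are evaluated at the outlet concentration: r_B = 0.922×1.778 = 1.639, r_C = 1.22×1.778^0.5 = 1.627.
Fraction of consumed A going to B: r_B/(r_B+r_C) = 0.5019.
C_B = 0.5019·C_{A0}·X = 0.5019×5.42×0.672 = 1.83 mol·L⁻¹.

1.83 mol·L⁻¹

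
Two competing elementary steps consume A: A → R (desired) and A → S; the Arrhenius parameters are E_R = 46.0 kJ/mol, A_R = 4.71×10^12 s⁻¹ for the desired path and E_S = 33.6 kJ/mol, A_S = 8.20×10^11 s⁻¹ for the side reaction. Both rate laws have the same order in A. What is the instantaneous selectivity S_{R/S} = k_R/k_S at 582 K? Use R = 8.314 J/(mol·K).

0.443

Since both paths have the same order in A, the concentration cancels and S_{R/S} = k_R/k_S = (A_R/A_S)·exp[(E_S−E_R)/(RT)].
(E_S−E_R)/(RT) = (33.6−46.0)×10³/(8.314×582) = -12400/4839 = -2.563.
k_R/k_S = (4.71×10^12/8.20×10^11)·exp(-2.563) = 5.744 × 0.07710 = 0.443.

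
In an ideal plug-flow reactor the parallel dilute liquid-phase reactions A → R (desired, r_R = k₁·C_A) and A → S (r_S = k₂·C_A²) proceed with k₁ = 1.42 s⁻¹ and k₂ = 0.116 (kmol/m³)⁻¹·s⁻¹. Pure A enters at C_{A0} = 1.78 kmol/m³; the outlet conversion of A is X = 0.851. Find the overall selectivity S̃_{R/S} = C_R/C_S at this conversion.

C_A = C_{A0}(1−X) = 0.2652 kmol/m³.
Along a PFR/batch, dC_R/dC_A = −r_R/(r_R+r_S) = −k₁/(k₁+k₂·C_A).
Integrating from C_{A0} to C_A: C_R = (1.42/0.116)·ln[(1.42+0.116·1.78)/(1.42+0.116·0.265)] = 12.24·ln(1.626/1.451) = 1.400 kmol/m³.
C_S = (C_{A0}−C_A)−C_R = 0.1153 kmol/m³; S̃_{R/S} = 1.400/0.1153 = 12.1.

12.1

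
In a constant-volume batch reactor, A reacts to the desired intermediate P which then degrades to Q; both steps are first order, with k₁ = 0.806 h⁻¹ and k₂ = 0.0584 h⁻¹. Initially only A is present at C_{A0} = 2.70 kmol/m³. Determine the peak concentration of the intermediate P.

2.20 kmol/m³

Evaluating C_P at t_opt = ln(k₂/k₁)/(k₂−k₁) gives C_{P,max}/C_{A0} = (k₁/k₂)^[k₂/(k₂−k₁)].
= (0.806/0.0584)^(0.0584/(0.0584−0.806)) = (13.80)^(-0.07812) = 0.8146.
C_{P,max} = 0.8146×2.70 = 2.20 kmol/m³.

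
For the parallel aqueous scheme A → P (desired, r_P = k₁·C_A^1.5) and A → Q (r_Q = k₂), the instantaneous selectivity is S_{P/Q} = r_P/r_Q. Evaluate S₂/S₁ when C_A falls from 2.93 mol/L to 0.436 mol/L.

0.0574

S_{P/Q} = (k₁/k₂)·C_A^1.5, so S₂/S₁ = (C_{A,2}/C_{A,1})^1.5.
= (0.436/2.93)^1.5 = (0.1488)^1.5 = 0.0574.
Selectivity toward P falls as C_A falls — high-concentration operation is favoured.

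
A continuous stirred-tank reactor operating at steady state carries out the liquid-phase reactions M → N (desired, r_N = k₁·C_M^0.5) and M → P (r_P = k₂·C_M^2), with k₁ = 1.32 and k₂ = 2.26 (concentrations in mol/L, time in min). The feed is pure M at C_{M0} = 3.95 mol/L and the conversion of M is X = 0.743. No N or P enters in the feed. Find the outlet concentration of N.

1.07 mol/L

Exit C_M = C_{M0}(1−X) = 3.95×0.257 = 1.015 mol/L.
A CSTR operates uniformly at the exit composition, giving r_N = 1.330 and r_P = 2.329 (each k·C_M^n at C_M = 1.015).
Fraction of consumed M going to N: r_N/(r_N+r_P) = 0.3635.
C_N = 0.3635·C_{M0}·X = 0.3635×3.95×0.743 = 1.07 mol/L.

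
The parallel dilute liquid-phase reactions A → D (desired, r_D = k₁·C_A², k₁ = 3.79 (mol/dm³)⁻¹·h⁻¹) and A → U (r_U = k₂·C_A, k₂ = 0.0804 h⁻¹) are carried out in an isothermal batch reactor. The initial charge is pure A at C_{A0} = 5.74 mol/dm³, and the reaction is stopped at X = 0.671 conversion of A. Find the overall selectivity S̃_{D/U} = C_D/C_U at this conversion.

163

C_A = C_{A0}(1−X) = 1.888 mol/dm³.
Along a PFR/batch, dC_U/dC_A = −r_U/(r_D+r_U) = −k₂/(k₂+k₁·C_A).
Integrating from C_{A0} to C_A: C_U = (0.0804/3.79)·ln[(0.0804+3.79·5.74)/(0.0804+3.79·1.89)] = 0.02121·ln(21.84/7.238) = 0.02342 mol/dm³.
Then C_D = (C_{A0}−C_A) − C_U = 3.852 − 0.02342 = 3.828 mol/dm³.
S̃_{D/U} = C_D/C_U = 3.828/0.02342 = 163.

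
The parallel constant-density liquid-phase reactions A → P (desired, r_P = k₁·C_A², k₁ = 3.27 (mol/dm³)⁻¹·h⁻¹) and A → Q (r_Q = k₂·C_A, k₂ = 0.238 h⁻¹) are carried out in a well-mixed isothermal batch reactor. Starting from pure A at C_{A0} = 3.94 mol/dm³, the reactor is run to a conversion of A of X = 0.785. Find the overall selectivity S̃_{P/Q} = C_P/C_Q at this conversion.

27.8

C_A = C_{A0}(1−X) = 0.8471 mol/dm³.
Along a PFR/batch, dC_Q/dC_A = −r_Q/(r_P+r_Q) = −k₂/(k₂+k₁·C_A).
Integrating from C_{A0} to C_A: C_Q = (0.238/3.27)·ln[(0.238+3.27·3.94)/(0.238+3.27·0.847)] = 0.07278·ln(13.12/3.008) = 0.1072 mol/dm³.
Then C_P = (C_{A0}−C_A) − C_Q = 3.093 − 0.1072 = 2.986 mol/dm³.
S̃_{P/Q} = C_P/C_Q = 2.986/0.1072 = 27.8.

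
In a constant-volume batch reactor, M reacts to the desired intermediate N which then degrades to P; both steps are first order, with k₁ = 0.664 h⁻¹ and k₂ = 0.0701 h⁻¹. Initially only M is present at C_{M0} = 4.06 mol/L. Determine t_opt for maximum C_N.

For first-order series the maximum of C_N occurs at t_opt = ln(k₂/k₁)/(k₂−k₁).
= ln(0.0701/0.664)/(0.0701−0.664) = ln(0.1056)/-0.5939 = -2.248/-0.5939 = 3.79 h.

3.79 h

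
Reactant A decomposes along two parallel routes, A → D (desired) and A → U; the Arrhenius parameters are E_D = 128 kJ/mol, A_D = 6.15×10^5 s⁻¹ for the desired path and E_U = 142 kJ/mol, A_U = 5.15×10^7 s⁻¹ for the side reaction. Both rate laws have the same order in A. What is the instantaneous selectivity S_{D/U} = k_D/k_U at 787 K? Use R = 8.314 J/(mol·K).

0.101

Since both paths have the same order in A, the concentration cancels and S_{D/U} = k_D/k_U = (A_D/A_U)·exp[(E_U−E_D)/(RT)].
(E_U−E_D)/(RT) = (142−128)×10³/(8.314×787) = 14000/6543 = 2.140.
k_D/k_U = (6.15×10^5/5.15×10^7)·exp(2.140) = 0.01194 × 8.496 = 0.101.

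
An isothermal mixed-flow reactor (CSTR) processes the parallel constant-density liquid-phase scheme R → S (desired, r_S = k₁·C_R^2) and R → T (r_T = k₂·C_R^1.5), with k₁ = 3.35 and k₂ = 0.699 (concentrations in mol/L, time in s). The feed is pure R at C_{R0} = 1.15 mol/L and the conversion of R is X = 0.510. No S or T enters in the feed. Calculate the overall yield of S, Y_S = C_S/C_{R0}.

Exit C_R = C_{R0}(1−X) = 1.15×0.490 = 0.5635 mol/L.
Rates in a CSTR are evaluated at the outlet concentration: r_S = 3.35×0.5635^2 = 1.064, r_T = 0.699×0.5635^1.5 = 0.2957.
Fraction of consumed R going to S: r_S/(r_S+r_T) = 0.7825.
C_S = 0.7825·C_{R0}·X = 0.7825×1.15×0.510 = 0.459 mol/L; Y_S = C_S/C_{R0} = 0.399.

0.399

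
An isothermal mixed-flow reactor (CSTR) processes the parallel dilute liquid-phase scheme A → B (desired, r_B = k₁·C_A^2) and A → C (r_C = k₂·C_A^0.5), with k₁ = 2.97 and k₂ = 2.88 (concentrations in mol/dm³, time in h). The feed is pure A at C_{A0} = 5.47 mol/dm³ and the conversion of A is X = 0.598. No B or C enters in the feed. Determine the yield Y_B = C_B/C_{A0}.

0.461

Exit C_A = C_{A0}(1−X) = 5.47×0.402 = 2.199 mol/dm³.
In a CSTR the entire volume is at exit conditions, so r_B = 2.97×2.199^2 = 14.36 and r_C = 2.88×2.199^0.5 = 4.271.
Fraction of consumed A going to B: r_B/(r_B+r_C) = 0.7708.
C_B = 0.7708·C_{A0}·X = 0.7708×5.47×0.598 = 2.52 mol/dm³; Y_B = C_B/C_{A0} = 0.461.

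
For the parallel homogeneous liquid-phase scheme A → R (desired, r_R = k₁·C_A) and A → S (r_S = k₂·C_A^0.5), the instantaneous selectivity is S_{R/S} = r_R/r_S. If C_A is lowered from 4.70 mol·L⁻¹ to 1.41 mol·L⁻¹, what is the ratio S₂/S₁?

S_{R/S} = (k₁/k₂)·C_A^0.5, so S₂/S₁ = (C_{A,2}/C_{A,1})^0.5.
= (1.41/4.70)^0.5 = (0.3000)^0.5 = 0.548.

0.548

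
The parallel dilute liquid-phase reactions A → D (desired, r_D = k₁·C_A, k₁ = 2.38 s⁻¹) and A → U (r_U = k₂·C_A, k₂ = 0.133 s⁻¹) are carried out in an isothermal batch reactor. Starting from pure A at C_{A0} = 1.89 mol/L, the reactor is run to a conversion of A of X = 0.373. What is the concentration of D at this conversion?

0.668 mol/L

C_A = C_{A0}(1−X) = 1.185 mol/L.
Both paths are first order in A, so the instantaneous fraction to D is constant: dC_D/d(−C_A) = k₁/(k₁+k₂) = 0.9471.
C_D = 0.9471·(C_{A0}−C_A) = 0.9471×0.7050 = 0.668 mol/L.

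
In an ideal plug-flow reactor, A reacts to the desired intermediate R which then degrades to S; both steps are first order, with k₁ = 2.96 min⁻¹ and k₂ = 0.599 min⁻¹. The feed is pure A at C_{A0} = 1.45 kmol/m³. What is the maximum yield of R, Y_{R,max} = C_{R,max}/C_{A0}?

Evaluating C_R at τ_opt = ln(k₂/k₁)/(k₂−k₁) gives C_{R,max}/C_{A0} = (k₁/k₂)^[k₂/(k₂−k₁)].
= (2.96/0.599)^(0.599/(0.599−2.96)) = (4.942)^(-0.2537) = 0.6667.

0.667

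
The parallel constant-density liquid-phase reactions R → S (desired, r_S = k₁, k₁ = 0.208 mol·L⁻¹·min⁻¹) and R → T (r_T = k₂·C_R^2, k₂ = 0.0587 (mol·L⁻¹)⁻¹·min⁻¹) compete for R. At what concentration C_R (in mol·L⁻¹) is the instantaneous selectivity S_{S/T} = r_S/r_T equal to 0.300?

3.44 mol·L⁻¹

S_{S/T} = (k₁/k₂)·C_R^-2 ⇒ C_R = (S·k₂/k₁)^(-0.5).
= (0.300×0.0587/0.208)^(-0.5) = (0.08466)^(-0.5) = 3.44 mol·L⁻¹.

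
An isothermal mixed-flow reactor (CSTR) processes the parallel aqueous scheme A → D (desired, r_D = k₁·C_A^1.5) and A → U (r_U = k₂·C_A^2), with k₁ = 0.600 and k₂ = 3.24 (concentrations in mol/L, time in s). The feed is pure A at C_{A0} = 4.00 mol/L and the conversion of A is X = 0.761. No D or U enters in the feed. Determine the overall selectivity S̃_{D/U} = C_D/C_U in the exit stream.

Exit C_A = C_{A0}(1−X) = 4.00×0.239 = 0.9560 mol/L.
Rates in a CSTR are evaluated at the outlet concentration: r_D = 0.600×0.9560^1.5 = 0.5608, r_U = 3.24×0.9560^2 = 2.961.
Overall selectivity = C_D/C_U = r_Dτ/(r_Uτ) = r_D/r_U = 0.189.

0.189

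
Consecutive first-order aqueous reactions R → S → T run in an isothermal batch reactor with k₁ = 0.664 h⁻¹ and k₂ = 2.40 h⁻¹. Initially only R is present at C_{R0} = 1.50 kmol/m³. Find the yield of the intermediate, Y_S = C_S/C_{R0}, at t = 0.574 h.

0.165

The intermediate concentration in a first-order A→B→C sequence is C_S = k₁C_{R0}(e^(−k₁t) − e^(−k₂t))/(k₂−k₁).
e^(−k₁t) = e^(−0.664×0.574) = e^(−0.3811) = 0.6831; e^(−k₂t) = e^(−1.378) = 0.2522.
C_S = 0.664×1.50/(2.40−0.664) × (0.6831−0.2522) = 0.5737×0.4309 = 0.2472 kmol/m³.
Y_S = C_S/C_{R0} = 0.2472/1.50 = 0.165.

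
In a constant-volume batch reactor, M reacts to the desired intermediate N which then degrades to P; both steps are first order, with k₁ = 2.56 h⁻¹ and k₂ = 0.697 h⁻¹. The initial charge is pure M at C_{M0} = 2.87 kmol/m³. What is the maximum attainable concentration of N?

For a first-order series the maximum intermediate yield is C_{N,max}/C_{M0} = (k₁/k₂)^[k₂/(k₂−k₁)].
= (2.56/0.697)^(0.697/(0.697−2.56)) = (3.673)^(-0.3741) = 0.6146.
C_{N,max} = 0.6146×2.87 = 1.76 kmol/m³.

1.76 kmol/m³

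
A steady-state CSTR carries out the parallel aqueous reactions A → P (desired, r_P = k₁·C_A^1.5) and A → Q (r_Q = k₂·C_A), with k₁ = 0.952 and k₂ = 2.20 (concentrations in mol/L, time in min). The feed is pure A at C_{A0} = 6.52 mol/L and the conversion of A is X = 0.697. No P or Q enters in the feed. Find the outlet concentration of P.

Exit C_A = C_{A0}(1−X) = 6.52×0.303 = 1.976 mol/L.
In a CSTR the entire volume is at exit conditions, so r_P = 0.952×1.976^1.5 = 2.643 and r_Q = 2.20×1.976 = 4.346.
Fraction of consumed A going to P: r_P/(r_P+r_Q) = 0.3782.
C_P = 0.3782·C_{A0}·X = 0.3782×6.52×0.697 = 1.72 mol/L.

1.72 mol/L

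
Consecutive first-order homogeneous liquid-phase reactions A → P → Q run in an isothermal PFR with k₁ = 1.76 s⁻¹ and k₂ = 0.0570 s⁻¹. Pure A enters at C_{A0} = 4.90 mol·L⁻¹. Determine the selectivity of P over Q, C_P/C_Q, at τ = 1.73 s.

13.6

For first-order series with pure A initially, C_P(τ) = k₁C_{A0}/(k₂−k₁)·(e^(−k₁τ) − e^(−k₂τ)).
e^(−k₁τ) = e^(−1.76×1.73) = e^(−3.045) = 0.04761; e^(−k₂τ) = e^(−0.09861) = 0.9061.
C_P = 1.76×4.90/(0.0570−1.76) × (0.04761−0.9061) = (-5.064)×(-0.8585) = 4.347 mol·L⁻¹.
C_A = C_{A0}e^(−k₁τ) = 0.2333 mol·L⁻¹, so C_Q = C_{A0}−C_A−C_P = 0.3193 mol·L⁻¹; C_P/C_Q = 13.6.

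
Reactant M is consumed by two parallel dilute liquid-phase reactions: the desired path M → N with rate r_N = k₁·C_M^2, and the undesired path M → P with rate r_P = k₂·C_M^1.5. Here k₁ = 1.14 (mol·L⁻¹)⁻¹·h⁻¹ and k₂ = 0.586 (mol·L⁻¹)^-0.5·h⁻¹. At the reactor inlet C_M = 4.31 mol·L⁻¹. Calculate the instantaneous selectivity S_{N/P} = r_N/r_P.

S_{N/P} = r_N/r_P = (k₁·C_M^2)/(k₂·C_M^1.5) = (k₁/k₂)·C_M^0.5.
= (1.14×4.310^2) / (0.586×4.310^1.5) = 21.18/5.243 = 4.04.
Since the desired path is higher order in M, keeping C_M high (PFR or concentrated feed) favours N.

4.04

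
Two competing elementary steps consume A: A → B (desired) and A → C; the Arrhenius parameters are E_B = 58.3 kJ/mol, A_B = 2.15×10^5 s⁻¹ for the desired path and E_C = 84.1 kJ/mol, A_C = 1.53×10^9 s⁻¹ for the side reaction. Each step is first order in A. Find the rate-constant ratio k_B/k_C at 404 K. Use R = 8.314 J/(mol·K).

0.305

Since both paths have the same order in A, the concentration cancels and S_{B/C} = k_B/k_C = (A_B/A_C)·exp[(E_C−E_B)/(RT)].
(E_C−E_B)/(RT) = (84.1−58.3)×10³/(8.314×404) = 25800/3359 = 7.681.
k_B/k_C = (2.15×10^5/1.53×10^9)·exp(7.681) = 1.405×10^-4 × 2167 = 0.305.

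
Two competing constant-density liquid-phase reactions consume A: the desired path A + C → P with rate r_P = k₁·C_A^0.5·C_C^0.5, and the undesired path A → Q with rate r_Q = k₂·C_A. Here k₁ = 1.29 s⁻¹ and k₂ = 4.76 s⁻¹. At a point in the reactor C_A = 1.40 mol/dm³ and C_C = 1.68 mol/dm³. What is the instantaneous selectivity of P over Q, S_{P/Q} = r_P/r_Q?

0.297

S_{P/Q} = r_P/r_Q = (k₁·C_A^0.5·C_C^0.5)/(k₂·C_A) = (k₁/k₂)·C_A^-0.5·C_C^0.5.
= (1.29×1.400^0.5×1.680^0.5) / (4.76×1.400) = 1.978/6.664 = 0.297.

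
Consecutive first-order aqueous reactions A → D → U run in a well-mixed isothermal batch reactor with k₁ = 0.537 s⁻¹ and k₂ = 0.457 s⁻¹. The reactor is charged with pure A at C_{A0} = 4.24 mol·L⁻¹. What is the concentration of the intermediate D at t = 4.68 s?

1.05 mol·L⁻¹

Solving the coupled first-order balances gives C_D(t) = [k₁/(k₂−k₁)]·C_{A0}·(e^(−k₁t) − e^(−k₂t)).
e^(−k₁t) = e^(−0.537×4.68) = e^(−2.513) = 0.08101; e^(−k₂t) = e^(−2.139) = 0.1178.
C_D = 0.537×4.24/(0.457−0.537) × (0.08101−0.1178) = (-28.46)×(-0.03679) = 1.047 mol·L⁻¹.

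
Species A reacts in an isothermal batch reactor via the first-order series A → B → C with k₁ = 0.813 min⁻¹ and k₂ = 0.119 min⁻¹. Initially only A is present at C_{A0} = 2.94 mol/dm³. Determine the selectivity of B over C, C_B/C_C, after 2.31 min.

Solving the coupled first-order balances gives C_B(t) = [k₁/(k₂−k₁)]·C_{A0}·(e^(−k₁t) − e^(−k₂t)).
e^(−k₁t) = e^(−0.813×2.31) = e^(−1.878) = 0.1529; e^(−k₂t) = e^(−0.2749) = 0.7597.
C_B = 0.813×2.94/(0.119−0.813) × (0.1529−0.7597) = (-3.444)×(-0.6068) = 2.090 mol/dm³.
C_A = C_{A0}e^(−k₁t) = 0.4495 mol/dm³, so C_C = C_{A0}−C_A−C_B = 0.4007 mol/dm³; C_B/C_C = 5.21.

5.21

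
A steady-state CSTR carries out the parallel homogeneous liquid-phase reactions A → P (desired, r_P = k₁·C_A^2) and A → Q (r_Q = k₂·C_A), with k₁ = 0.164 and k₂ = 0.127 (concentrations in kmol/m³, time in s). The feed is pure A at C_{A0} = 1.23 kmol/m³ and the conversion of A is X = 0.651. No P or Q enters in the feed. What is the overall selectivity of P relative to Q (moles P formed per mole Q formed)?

0.554

Exit C_A = C_{A0}(1−X) = 1.23×0.349 = 0.4293 kmol/m³.
In a CSTR the entire volume is at exit conditions, so r_P = 0.164×0.4293^2 = 0.03022 and r_Q = 0.127×0.4293 = 0.05452.
Overall selectivity = C_P/C_Q = r_Pτ/(r_Qτ) = r_P/r_Q = 0.554.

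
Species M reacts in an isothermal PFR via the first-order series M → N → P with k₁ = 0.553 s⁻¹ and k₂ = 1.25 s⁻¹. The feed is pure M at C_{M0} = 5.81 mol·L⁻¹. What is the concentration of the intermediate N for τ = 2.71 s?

0.874 mol·L⁻¹

The intermediate concentration in a first-order A→B→C sequence is C_N = k₁C_{M0}(e^(−k₁τ) − e^(−k₂τ))/(k₂−k₁).
e^(−k₁τ) = e^(−0.553×2.71) = e^(−1.499) = 0.2234; e^(−k₂τ) = e^(−3.388) = 0.03379.
C_N = 0.553×5.81/(1.25−0.553) × (0.2234−0.03379) = 4.610×0.1896 = 0.8742 mol·L⁻¹.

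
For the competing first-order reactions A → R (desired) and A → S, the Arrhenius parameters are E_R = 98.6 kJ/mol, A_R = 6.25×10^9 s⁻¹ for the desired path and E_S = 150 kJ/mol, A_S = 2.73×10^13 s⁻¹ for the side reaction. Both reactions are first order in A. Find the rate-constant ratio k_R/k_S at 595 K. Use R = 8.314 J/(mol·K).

With equal orders, S_{R/S} = k_R/k_S = (A_R/A_S)·exp[(E_S−E_R)/(RT)].
(E_S−E_R)/(RT) = (150−98.6)×10³/(8.314×595) = 51400/4947 = 10.39.
k_R/k_S = (6.25×10^9/2.73×10^13)·exp(10.39) = 2.289×10^-4 × 32549 = 7.45.
Since E_R < E_S, lowering the temperature improves selectivity toward R.

7.45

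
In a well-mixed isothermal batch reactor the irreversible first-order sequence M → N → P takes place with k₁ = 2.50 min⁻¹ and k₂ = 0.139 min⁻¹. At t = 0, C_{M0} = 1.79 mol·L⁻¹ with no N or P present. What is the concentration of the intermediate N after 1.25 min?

Solving the coupled first-order balances gives C_N(t) = [k₁/(k₂−k₁)]·C_{M0}·(e^(−k₁t) − e^(−k₂t)).
e^(−k₁t) = e^(−2.50×1.25) = e^(−3.125) = 0.04394; e^(−k₂t) = e^(−0.1738) = 0.8405.
C_N = 2.50×1.79/(0.139−2.50) × (0.04394−0.8405) = (-1.895)×(-0.7966) = 1.510 mol·L⁻¹.

1.51 mol·L⁻¹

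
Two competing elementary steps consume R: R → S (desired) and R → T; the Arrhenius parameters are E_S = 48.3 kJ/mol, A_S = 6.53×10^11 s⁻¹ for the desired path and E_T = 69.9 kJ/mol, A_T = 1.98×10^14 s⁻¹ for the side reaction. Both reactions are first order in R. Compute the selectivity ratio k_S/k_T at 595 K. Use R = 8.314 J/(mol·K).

0.260

With equal orders, S_{S/T} = k_S/k_T = (A_S/A_T)·exp[(E_T−E_S)/(RT)].
(E_T−E_S)/(RT) = (69.9−48.3)×10³/(8.314×595) = 21600/4947 = 4.366.
k_S/k_T = (6.53×10^11/1.98×10^14)·exp(4.366) = 0.003298 × 78.76 = 0.260.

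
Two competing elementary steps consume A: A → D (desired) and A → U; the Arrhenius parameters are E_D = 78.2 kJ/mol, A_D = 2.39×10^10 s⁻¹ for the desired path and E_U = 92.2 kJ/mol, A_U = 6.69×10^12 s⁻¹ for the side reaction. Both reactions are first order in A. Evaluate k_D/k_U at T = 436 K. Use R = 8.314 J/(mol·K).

With equal orders, S_{D/U} = k_D/k_U = (A_D/A_U)·exp[(E_U−E_D)/(RT)].
(E_U−E_D)/(RT) = (92.2−78.2)×10³/(8.314×436) = 14000/3625 = 3.862.
k_D/k_U = (2.39×10^10/6.69×10^12)·exp(3.862) = 0.003572 × 47.57 = 0.170.

0.170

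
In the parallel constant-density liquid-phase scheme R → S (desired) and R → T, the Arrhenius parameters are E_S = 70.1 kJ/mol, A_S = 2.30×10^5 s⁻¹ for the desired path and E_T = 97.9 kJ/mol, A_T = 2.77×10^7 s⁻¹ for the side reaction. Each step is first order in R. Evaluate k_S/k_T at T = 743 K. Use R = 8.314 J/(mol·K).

0.748

With equal orders, S_{S/T} = k_S/k_T = (A_S/A_T)·exp[(E_T−E_S)/(RT)].
(E_T−E_S)/(RT) = (97.9−70.1)×10³/(8.314×743) = 27800/6177 = 4.500.
k_S/k_T = (2.30×10^5/2.77×10^7)·exp(4.500) = 0.008303 × 90.05 = 0.748.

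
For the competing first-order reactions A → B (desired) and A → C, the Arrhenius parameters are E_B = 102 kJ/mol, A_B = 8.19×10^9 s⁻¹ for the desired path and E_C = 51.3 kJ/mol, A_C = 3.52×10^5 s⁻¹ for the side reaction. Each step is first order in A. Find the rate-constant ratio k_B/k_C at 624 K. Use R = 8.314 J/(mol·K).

With equal orders, S_{B/C} = k_B/k_C = (A_B/A_C)·exp[(E_C−E_B)/(RT)].
(E_C−E_B)/(RT) = (51.3−102)×10³/(8.314×624) = -50700/5188 = -9.773.
k_B/k_C = (8.19×10^9/3.52×10^5)·exp(-9.773) = 23267 × 5.699×10^-5 = 1.33.

1.33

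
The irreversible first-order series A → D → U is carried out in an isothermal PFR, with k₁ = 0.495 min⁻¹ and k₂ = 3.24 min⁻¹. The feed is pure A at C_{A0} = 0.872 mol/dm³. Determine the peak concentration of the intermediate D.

0.0949 mol/dm³

For a first-order series the maximum intermediate yield is C_{D,max}/C_{A0} = (k₁/k₂)^[k₂/(k₂−k₁)].
= (0.495/3.24)^(3.24/(3.24−0.495)) = (0.1528)^(1.180) = 0.1089.
C_{D,max} = 0.1089×0.872 = 0.0949 mol/dm³.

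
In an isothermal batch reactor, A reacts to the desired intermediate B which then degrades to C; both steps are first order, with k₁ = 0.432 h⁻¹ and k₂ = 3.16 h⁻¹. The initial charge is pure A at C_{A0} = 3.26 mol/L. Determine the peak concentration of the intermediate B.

Evaluating C_B at t_opt = ln(k₂/k₁)/(k₂−k₁) gives C_{B,max}/C_{A0} = (k₁/k₂)^[k₂/(k₂−k₁)].
= (0.432/3.16)^(3.16/(3.16−0.432)) = (0.1367)^(1.158) = 0.09976.
C_{B,max} = 0.09976×3.26 = 0.325 mol/L.

0.325 mol/L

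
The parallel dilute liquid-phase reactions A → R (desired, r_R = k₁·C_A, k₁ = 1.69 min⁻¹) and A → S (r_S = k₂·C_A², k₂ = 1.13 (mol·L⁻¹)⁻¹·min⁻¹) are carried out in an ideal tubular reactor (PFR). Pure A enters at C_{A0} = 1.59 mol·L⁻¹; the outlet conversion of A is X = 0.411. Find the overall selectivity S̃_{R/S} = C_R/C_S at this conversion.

C_A = C_{A0}(1−X) = 0.9365 mol·L⁻¹.
Along a PFR/batch, dC_R/dC_A = −r_R/(r_R+r_S) = −k₁/(k₁+k₂·C_A).
Integrating from C_{A0} to C_A: C_R = (1.69/1.13)·ln[(1.69+1.13·1.59)/(1.69+1.13·0.937)] = 1.496·ln(3.487/2.748) = 0.3559 mol·L⁻¹.
C_S = (C_{A0}−C_A)−C_R = 0.2976 mol·L⁻¹; S̃_{R/S} = 0.3559/0.2976 = 1.20.

1.20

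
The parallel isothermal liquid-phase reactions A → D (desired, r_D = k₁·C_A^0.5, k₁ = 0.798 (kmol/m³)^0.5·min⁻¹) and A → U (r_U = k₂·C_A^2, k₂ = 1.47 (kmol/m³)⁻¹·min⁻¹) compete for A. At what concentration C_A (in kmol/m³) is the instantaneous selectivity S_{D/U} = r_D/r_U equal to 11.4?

0.131 kmol/m³

S_{D/U} = (k₁/k₂)·C_A^-1.5 ⇒ C_A = (S·k₂/k₁)^(1/(-1.5)).
= (11.4×1.47/0.798)^(-0.6667) = (21.00)^(-0.6667) = 0.131 kmol/m³.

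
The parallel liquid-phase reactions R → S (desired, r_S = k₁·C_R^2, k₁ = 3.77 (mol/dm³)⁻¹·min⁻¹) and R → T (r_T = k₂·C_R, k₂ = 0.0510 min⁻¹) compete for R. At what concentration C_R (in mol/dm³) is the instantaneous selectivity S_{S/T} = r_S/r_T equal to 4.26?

0.0576 mol/dm³

S_{S/T} = (k₁/k₂)·C_R ⇒ C_R = S·k₂/k₁.
= 4.26×0.0510/3.77 = 0.0576 mol/dm³.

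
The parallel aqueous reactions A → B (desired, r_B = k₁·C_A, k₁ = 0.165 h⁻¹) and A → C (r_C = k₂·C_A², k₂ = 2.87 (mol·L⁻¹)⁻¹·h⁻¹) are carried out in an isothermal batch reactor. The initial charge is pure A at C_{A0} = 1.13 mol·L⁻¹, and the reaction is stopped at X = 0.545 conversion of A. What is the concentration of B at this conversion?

0.0420 mol·L⁻¹

C_A = C_{A0}(1−X) = 0.5141 mol·L⁻¹.
Along a PFR/batch, dC_B/dC_A = −r_B/(r_B+r_C) = −k₁/(k₁+k₂·C_A).
Integrating from C_{A0} to C_A: C_B = (0.165/2.87)·ln[(0.165+2.87·1.13)/(0.165+2.87·0.514)] = 0.05749·ln(3.408/1.641) = 0.04203 mol·L⁻¹.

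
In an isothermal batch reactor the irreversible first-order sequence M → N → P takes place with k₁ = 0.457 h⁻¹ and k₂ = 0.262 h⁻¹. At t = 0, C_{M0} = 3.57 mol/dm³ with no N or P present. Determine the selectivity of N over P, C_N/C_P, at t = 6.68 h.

Solving the coupled first-order balances gives C_N(t) = [k₁/(k₂−k₁)]·C_{M0}·(e^(−k₁t) − e^(−k₂t)).
e^(−k₁t) = e^(−0.457×6.68) = e^(−3.053) = 0.04723; e^(−k₂t) = e^(−1.750) = 0.1737.
C_N = 0.457×3.57/(0.262−0.457) × (0.04723−0.1737) = (-8.367)×(-0.1265) = 1.059 mol/dm³.
C_M = C_{M0}e^(−k₁t) = 0.1686 mol/dm³, so C_P = C_{M0}−C_M−C_N = 2.343 mol/dm³; C_N/C_P = 0.452.

0.452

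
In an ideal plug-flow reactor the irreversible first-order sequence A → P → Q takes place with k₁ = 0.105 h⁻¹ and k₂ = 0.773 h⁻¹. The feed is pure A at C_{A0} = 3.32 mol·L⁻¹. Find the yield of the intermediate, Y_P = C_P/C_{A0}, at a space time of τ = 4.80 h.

For first-order series with pure A initially, C_P(τ) = k₁C_{A0}/(k₂−k₁)·(e^(−k₁τ) − e^(−k₂τ)).
e^(−k₁τ) = e^(−0.105×4.80) = e^(−0.5040) = 0.6041; e^(−k₂τ) = e^(−3.710) = 0.02447.
C_P = 0.105×3.32/(0.773−0.105) × (0.6041−0.02447) = 0.5219×0.5796 = 0.3025 mol·L⁻¹.
Y_P = C_P/C_{A0} = 0.3025/3.32 = 0.0911.

0.0911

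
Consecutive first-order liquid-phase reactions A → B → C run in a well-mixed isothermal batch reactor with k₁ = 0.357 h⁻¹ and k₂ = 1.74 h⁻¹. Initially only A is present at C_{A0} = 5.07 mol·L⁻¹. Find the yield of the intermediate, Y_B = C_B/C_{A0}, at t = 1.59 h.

For first-order series with pure A initially, C_B(t) = k₁C_{A0}/(k₂−k₁)·(e^(−k₁t) − e^(−k₂t)).
e^(−k₁t) = e^(−0.357×1.59) = e^(−0.5676) = 0.5669; e^(−k₂t) = e^(−2.767) = 0.06288.
C_B = 0.357×5.07/(1.74−0.357) × (0.5669−0.06288) = 1.309×0.5040 = 0.6596 mol·L⁻¹.
Y_B = C_B/C_{A0} = 0.6596/5.07 = 0.130.

0.130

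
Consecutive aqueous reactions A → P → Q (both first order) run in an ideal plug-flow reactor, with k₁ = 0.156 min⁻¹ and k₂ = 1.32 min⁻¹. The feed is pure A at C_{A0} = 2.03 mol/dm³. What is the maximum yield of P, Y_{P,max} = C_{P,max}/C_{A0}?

For a first-order series the maximum intermediate yield is C_{P,max}/C_{A0} = (k₁/k₂)^[k₂/(k₂−k₁)].
= (0.156/1.32)^(1.32/(1.32−0.156)) = (0.1182)^(1.134) = 0.08877.

0.0888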